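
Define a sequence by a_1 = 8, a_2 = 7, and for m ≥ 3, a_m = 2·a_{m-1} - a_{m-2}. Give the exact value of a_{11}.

-2

Iterate the recurrence:
a_3 = 6, a_4 = 5, a_5 = 4, a_6 = 3, a_7 = 2, a_8 = 1, a_9 = 0, a_{10} = -1, a_{11} = -2.
(Characteristic roots are 1 and 1.)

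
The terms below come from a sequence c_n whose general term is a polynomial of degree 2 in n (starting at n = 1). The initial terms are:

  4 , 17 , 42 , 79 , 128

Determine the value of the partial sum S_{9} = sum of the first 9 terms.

1512

1st diffs: 13, 25, 37, 49.
2nd diffs: 12, 12, 12 (constant).
So c_n = 6n^2 - 5n + 3.
Continuing: 189, 262, 347, 444.
Summing n = 1..9 (9 terms) gives 1512.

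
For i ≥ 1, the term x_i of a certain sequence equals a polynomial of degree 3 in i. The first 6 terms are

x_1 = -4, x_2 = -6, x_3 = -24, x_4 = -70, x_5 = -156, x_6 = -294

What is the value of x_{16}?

-7174

1st diffs: -2, -18, -46, -86, -138.
2nd diffs: -16, -28, -40, -52.
3rd diffs: -12, -12, -12 (constant).
So x_i = -2i^3 + 4i^2 - 6.
Evaluating at i = 16 gives x_{16} = -7174.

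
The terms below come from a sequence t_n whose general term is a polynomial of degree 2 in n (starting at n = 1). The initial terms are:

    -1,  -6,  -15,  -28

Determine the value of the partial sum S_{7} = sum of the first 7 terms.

-252

1st diffs: -5, -9, -13.
2nd diffs: -4, -4 (constant).
Newton forward-difference form: t_n = -1 + (-5)·C(n-1,1) + (-4)·C(n-1,2).
Continuing: -45, -66, -91.
Summing n = 1..7 (7 terms) gives -252.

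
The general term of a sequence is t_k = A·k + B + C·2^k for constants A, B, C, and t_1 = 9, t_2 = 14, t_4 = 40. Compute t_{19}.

1048599

At k = 1, 2, 4: A + B + 2C = 9; 2A + B + 4C = 14; 4A + B + 16C = 40.
Subtracting the first from the second: A + 2C = 5.
Subtracting the second from the third: 2A + 12C = 26.
Solving: C = 2, A = 1, then B = 4.
Therefore t_{19} = 19 + 4 + 2·524288 = 1048599.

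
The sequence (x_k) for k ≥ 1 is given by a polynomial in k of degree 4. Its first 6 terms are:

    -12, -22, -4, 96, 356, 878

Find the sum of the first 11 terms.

32846

1st diffs: -10, 18, 100, 260, 522.
2nd diffs: 28, 82, 160, 262.
3rd diffs: 54, 78, 102.
4th diffs: 24, 24 (constant).
Newton forward-difference form: x_k = -12 + (-10)·C(k-1,1) + 28·C(k-1,2) + 54·C(k-1,3) + 24·C(k-1,4).
Continuing: …, 1788, 3236, 5396, 8466, …, x_{11} = 12668.
Summing k = 1..11 (11 terms) gives 32846.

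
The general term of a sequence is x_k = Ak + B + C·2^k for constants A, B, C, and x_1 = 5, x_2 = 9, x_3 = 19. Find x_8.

Write the equations: A + B + 2C = 5; 2A + B + 4C = 9; 3A + B + 8C = 19.
Subtracting the first from the second: A + 2C = 4.
Subtracting the second from the third: A + 4C = 10.
Solving: C = 3, A = -2, then B = 1.
So x_k = -2·k + 1 + 3·2^k; at k=8 this is 753.

753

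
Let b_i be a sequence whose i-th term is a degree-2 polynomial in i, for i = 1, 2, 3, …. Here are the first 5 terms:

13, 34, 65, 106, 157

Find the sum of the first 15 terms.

1st diffs: 21, 31, 41, 51.
2nd diffs: 10, 10, 10 (constant).
So b_i = 5i^2 + 6i + 2.
Continuing: …, 218, 289, 370, 461, …, b_{15} = 1217.
Summing i = 1..15 (15 terms) gives 6950.

6950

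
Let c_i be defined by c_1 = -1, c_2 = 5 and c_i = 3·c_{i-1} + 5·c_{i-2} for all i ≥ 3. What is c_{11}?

1186435

Step forward from the initial values:
c_3 = 10;  c_4 = 55;  c_5 = 215;  c_6 = 920;  c_7 = 3835;  c_8 = 16105;  c_9 = 67490;  c_{10} = 282995;  c_{11} = 1186435.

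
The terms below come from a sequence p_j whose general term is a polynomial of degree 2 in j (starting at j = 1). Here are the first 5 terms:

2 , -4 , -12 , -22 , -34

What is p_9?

1st diffs: -6, -8, -10, -12.
2nd diffs: -2, -2, -2 (constant).
Newton forward-difference form: p_j = 2 + (-6)·C(j-1,1) + (-2)·C(j-1,2).
At j = 9: j-1 = 8, so p_9 = 2 - 48 - 56 = -102.

-102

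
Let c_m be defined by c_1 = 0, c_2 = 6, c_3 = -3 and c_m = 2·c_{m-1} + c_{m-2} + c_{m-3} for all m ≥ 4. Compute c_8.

24

Applying the relation repeatedly:
c_4 = 0; c_5 = 3; c_6 = 3; c_7 = 9; c_8 = 24.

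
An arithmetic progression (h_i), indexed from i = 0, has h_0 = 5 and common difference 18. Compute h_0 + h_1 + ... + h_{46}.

h_i = 5 + (i - 0)·18.
h_{46} = 833; S = 47·(5 + 833)/2 = 19693.

19693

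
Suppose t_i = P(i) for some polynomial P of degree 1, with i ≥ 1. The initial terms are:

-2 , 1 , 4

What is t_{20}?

55

1st diffs: 3, 3 (constant).
So t_i = 3i - 5.
Evaluating at i = 20 gives t_{20} = 55.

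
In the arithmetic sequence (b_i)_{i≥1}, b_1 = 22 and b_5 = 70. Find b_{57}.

Common difference d = (70 - 22) / (5 - 1) = 12.
b_i = 22 + (i - 1)·12.
b_{57} = 22 + 56·12 = 694.

694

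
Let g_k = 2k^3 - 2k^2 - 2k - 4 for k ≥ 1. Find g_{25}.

29946

g_{25} = 2·25^3 - 2·25^2 - 2·25 - 4 = 29946.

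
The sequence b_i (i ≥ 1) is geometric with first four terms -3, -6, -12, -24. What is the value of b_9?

-768

Common ratio r = 2.
b_i = (-3)·2^(i-1).
b_9 = (-3)·2^8 = -768.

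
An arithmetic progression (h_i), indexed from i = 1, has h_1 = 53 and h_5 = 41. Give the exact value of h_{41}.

Common difference d = (41 - 53) / (5 - 1) = -3.
h_i = 53 + (i - 1)·(-3).
h_{41} = 53 + 40·(-3) = -67.

-67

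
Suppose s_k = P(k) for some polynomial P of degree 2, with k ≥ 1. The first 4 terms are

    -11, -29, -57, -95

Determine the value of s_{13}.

-887

1st diffs: -18, -28, -38.
2nd diffs: -10, -10 (constant).
Newton forward-difference form: s_k = -11 + (-18)·C(k-1,1) + (-10)·C(k-1,2).
At k = 13: k-1 = 12, so s_{13} = -11 - 216 - 660 = -887.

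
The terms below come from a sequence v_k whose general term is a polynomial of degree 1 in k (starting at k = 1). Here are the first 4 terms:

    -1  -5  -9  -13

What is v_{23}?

1st diffs: -4, -4, -4 (constant).
So v_k = -4k + 3.
Evaluating at k = 23 gives v_{23} = -89.

-89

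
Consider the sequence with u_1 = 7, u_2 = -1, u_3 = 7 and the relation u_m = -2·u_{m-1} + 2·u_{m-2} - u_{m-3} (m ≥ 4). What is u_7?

Compute successive terms:
u_4 = -23; u_5 = 61; u_6 = -175; u_7 = 495.

495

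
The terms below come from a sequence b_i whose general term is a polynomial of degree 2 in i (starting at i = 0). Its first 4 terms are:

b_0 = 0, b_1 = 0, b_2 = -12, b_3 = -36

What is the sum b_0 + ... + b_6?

1st diffs: 0, -12, -24.
2nd diffs: -12, -12 (constant).
Newton forward-difference form: b_i = (-12)·C(i,2).
Continuing: -72, -120, -180.
Summing i = 0..6 (7 terms) gives -420.

-420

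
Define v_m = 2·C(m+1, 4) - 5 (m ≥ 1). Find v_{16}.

C(17, 4) = 2380, so v_{16} = 4755.

4755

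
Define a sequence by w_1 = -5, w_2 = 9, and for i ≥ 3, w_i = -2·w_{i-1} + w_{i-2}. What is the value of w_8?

Applying the relation repeatedly:
w_3 = -23;  w_4 = 55;  w_5 = -133;  w_6 = 321;  w_7 = -775;  w_8 = 1871.

1871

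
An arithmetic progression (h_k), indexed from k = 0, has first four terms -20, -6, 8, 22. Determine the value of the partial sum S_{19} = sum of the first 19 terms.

Common difference d = 14.
h_k = -20 + (k - 0)·14.
h_{18} = 232; S = 19·(-20 + 232)/2 = 2014.

2014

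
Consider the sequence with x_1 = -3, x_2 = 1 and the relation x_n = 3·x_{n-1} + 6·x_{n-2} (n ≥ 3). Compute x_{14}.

-115787799

Iterate the recurrence:
x_3 = -15, x_4 = -39, x_5 = -207, …, x_{11} = -1385343, x_{12} = -6056775, x_{13} = -26482383, x_{14} = -115787799.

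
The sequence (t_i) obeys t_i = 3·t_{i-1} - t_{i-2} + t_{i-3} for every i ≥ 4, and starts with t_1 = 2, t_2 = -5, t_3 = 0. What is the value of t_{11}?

6732

Iterate the recurrence:
t_4 = 7, t_5 = 16, t_6 = 41, t_7 = 114, t_8 = 317, t_9 = 878, t_{10} = 2431, t_{11} = 6732.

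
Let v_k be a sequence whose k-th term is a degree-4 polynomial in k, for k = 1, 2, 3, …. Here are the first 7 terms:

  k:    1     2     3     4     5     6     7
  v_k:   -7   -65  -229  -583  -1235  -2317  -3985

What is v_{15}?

1st diffs: -58, -164, -354, -652, -1082, -1668.
2nd diffs: -106, -190, -298, -430, -586.
3rd diffs: -84, -108, -132, -156.
4th diffs: -24, -24, -24 (constant).
Newton forward-difference form: v_k = -7 + (-58)·C(k-1,1) + (-106)·C(k-1,2) + (-84)·C(k-1,3) + (-24)·C(k-1,4).
At k = 15: k-1 = 14, so v_{15} = -7 - 812 - 9646 - 30576 - 24024 = -65065.

-65065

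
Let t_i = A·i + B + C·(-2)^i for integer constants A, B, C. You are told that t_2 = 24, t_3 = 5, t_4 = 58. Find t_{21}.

-4194193

The three given values yield: 2A + B + 4C = 24; 3A + B - 8C = 5; 4A + B + 16C = 58.
Subtracting the first from the second: A - 12C = -19.
Subtracting the second from the third: A + 24C = 53.
Solving: C = 2, A = 5, then B = 6.
Therefore t_{21} = 105 + 6 + 2·(-2097152) = -4194193.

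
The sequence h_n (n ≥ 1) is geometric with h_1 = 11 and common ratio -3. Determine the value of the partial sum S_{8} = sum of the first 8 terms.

-18040

h_n = 11·(-3)^(n-1).
S = 11·((-3)^8 - 1)/(-3 - 1) = 11·(6561 - 1)/(-4) = -18040.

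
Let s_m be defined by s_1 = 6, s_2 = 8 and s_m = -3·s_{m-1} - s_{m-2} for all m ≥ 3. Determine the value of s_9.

-10158

s_3 = -30; s_4 = 82; s_5 = -216; s_6 = 566; s_7 = -1482; s_8 = 3880; s_9 = -10158.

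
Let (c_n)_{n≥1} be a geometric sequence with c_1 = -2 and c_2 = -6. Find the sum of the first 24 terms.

Common ratio r = 3.
c_n = (-2)·3^(n-1).
S = (-2)·(3^24 - 1)/(3 - 1) = (-2)·(282429536481 - 1)/(2) = -282429536480.

-282429536480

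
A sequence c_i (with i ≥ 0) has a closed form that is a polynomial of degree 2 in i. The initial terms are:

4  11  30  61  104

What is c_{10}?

1st diffs: 7, 19, 31, 43.
2nd diffs: 12, 12, 12 (constant).
Newton forward-difference form: c_i = 4 + 7·C(i,1) + 12·C(i,2).
At i = 10: i = 10, so c_{10} = 4 + 70 + 540 = 614.

614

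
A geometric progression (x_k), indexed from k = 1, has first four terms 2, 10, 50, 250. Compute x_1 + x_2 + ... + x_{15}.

Common ratio r = 5.
x_k = 2·5^(k-1).
S = 2·(5^15 - 1)/(5 - 1) = 2·(30517578125 - 1)/(4) = 15258789062.

15258789062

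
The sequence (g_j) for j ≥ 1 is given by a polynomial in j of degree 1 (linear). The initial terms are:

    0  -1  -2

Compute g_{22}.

-21

1st diffs: -1, -1 (constant).
So g_j = -j + 1.
Evaluating at j = 22 gives g_{22} = -21.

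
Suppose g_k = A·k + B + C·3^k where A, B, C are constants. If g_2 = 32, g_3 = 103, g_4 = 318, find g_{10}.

Plug in k = 2, 3, 4: 2A + B + 9C = 32; 3A + B + 27C = 103; 4A + B + 81C = 318.
Subtracting the first from the second: A + 18C = 71.
Subtracting the second from the third: A + 54C = 215.
Solving: C = 4, A = -1, then B = -2.
Hence g_{10} = -1·10 + (-2) + 4·59049 = 236184.

236184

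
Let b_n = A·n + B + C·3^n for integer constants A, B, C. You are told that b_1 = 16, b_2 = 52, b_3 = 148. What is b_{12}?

2657272

Plug in n = 1, 2, 3: A + B + 3C = 16; 2A + B + 9C = 52; 3A + B + 27C = 148.
Subtracting the first from the second: A + 6C = 36.
Subtracting the second from the third: A + 18C = 96.
Solving: C = 5, A = 6, then B = -5.
Hence b_{12} = 6·12 + (-5) + 5·531441 = 2657272.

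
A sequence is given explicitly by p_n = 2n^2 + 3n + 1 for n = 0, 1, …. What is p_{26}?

1431

p_{26} = 2·26^2 + 3·26 + 1 = 1431.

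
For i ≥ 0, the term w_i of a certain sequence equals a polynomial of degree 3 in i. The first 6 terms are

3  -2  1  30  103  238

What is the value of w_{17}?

13246

1st diffs: -5, 3, 29, 73, 135.
2nd diffs: 8, 26, 44, 62.
3rd diffs: 18, 18, 18 (constant).
Newton forward-difference form: w_i = 3 + (-5)·C(i,1) + 8·C(i,2) + 18·C(i,3).
At i = 17: i = 17, so w_{17} = 3 - 85 + 1088 + 12240 = 13246.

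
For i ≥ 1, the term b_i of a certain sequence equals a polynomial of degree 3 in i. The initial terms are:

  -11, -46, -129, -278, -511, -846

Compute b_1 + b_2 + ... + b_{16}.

1st diffs: -35, -83, -149, -233, -335.
2nd diffs: -48, -66, -84, -102.
3rd diffs: -18, -18, -18 (constant).
So b_i = -3i^3 - 6i^2 + 4i - 6.
Continuing: …, -1301, -1894, -2643, -3566, …, b_{16} = -13766.
Summing i = 1..16 (16 terms) gives -64016.

-64016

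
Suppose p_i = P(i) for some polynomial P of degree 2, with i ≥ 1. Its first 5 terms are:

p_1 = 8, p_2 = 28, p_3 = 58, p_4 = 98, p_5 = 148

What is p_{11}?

658

1st diffs: 20, 30, 40, 50.
2nd diffs: 10, 10, 10 (constant).
So p_i = 5i^2 + 5i - 2.
Evaluating at i = 11 gives p_{11} = 658.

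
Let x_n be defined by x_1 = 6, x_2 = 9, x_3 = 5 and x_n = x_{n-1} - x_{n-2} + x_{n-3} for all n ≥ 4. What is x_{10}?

9

Step forward from the initial values:
x_4 = 2; x_5 = 6; x_6 = 9; x_7 = 5; x_8 = 2; x_9 = 6; x_{10} = 9.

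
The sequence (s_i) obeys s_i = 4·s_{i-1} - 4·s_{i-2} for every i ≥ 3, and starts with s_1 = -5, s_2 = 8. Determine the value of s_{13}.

421888

Iterate the recurrence:
s_3 = 52; s_4 = 176; s_5 = 496; …; s_{10} = 38912; s_{11} = 87040; s_{12} = 192512; s_{13} = 421888.
(Characteristic roots are 2 and 2.)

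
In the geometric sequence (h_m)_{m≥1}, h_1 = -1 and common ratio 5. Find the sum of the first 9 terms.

h_m = (-1)·5^(m-1).
S = (-1)·(5^9 - 1)/(5 - 1) = (-1)·(1953125 - 1)/(4) = -488281.

-488281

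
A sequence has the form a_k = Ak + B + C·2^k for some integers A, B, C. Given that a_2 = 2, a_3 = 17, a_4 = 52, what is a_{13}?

Plug in k = 2, 3, 4: 2A + B + 4C = 2; 3A + B + 8C = 17; 4A + B + 16C = 52.
Subtracting the first from the second: A + 4C = 15.
Subtracting the second from the third: A + 8C = 35.
Solving: C = 5, A = -5, then B = -8.
So a_k = -5·k + (-8) + 5·2^k; at k=13 this is 40887.

40887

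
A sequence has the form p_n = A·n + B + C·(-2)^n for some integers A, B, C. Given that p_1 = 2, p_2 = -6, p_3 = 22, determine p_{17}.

262206

Plug in n = 1, 2, 3: A + B - 2C = 2; 2A + B + 4C = -6; 3A + B - 8C = 22.
Subtracting the first from the second: A + 6C = -8.
Subtracting the second from the third: A - 12C = 28.
Solving: C = -2, A = 4, then B = -6.
Hence p_{17} = 4·17 + (-6) + (-2)·(-131072) = 262206.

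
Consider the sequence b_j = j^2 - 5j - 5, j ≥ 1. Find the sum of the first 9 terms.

Over j = 1..9: Σj = 45, Σj² = 285.
Total = (1)·285 + (-5)·45 + (-5)·9 = 15.

15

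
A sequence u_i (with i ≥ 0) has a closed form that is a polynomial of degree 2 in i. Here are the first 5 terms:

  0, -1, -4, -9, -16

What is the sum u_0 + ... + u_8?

1st diffs: -1, -3, -5, -7.
2nd diffs: -2, -2, -2 (constant).
Newton forward-difference form: u_i = (-1)·C(i,1) + (-2)·C(i,2).
Continuing: -25, -36, -49, -64.
Summing i = 0..8 (9 terms) gives -204.

-204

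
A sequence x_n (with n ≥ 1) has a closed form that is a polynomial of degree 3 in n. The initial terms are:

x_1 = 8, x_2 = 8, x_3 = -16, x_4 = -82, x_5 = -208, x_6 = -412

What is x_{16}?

-10702

1st diffs: 0, -24, -66, -126, -204.
2nd diffs: -24, -42, -60, -78.
3rd diffs: -18, -18, -18 (constant).
Newton forward-difference form: x_n = 8 + (-24)·C(n-1,2) + (-18)·C(n-1,3).
At n = 16: n-1 = 15, so x_{16} = 8 - 2520 - 8190 = -10702.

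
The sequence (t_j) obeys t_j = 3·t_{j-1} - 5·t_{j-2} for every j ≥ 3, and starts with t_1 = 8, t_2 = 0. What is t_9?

Applying the relation repeatedly:
t_3 = -40, t_4 = -120, t_5 = -160, t_6 = 120, t_7 = 1160, t_8 = 2880, t_9 = 2840.

2840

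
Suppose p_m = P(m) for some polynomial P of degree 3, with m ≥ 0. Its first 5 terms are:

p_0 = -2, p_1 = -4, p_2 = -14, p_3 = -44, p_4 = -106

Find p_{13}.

1st diffs: -2, -10, -30, -62.
2nd diffs: -8, -20, -32.
3rd diffs: -12, -12 (constant).
Newton forward-difference form: p_m = -2 + (-2)·C(m,1) + (-8)·C(m,2) + (-12)·C(m,3).
At m = 13: m = 13, so p_{13} = -2 - 26 - 624 - 3432 = -4084.

-4084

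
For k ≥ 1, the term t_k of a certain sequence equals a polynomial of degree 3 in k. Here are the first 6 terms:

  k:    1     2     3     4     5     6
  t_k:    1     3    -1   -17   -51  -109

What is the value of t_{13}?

-1691

1st diffs: 2, -4, -16, -34, -58.
2nd diffs: -6, -12, -18, -24.
3rd diffs: -6, -6, -6 (constant).
So t_k = -k^3 + 3k^2 - 1.
Evaluating at k = 13 gives t_{13} = -1691.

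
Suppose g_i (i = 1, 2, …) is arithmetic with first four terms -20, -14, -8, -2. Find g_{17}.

Common difference d = 6.
g_i = -20 + (i - 1)·6.
g_{17} = -20 + 16·6 = 76.

76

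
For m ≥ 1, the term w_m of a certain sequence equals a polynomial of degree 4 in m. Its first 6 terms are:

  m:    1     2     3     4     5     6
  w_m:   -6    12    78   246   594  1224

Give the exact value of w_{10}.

1st diffs: 18, 66, 168, 348, 630.
2nd diffs: 48, 102, 180, 282.
3rd diffs: 54, 78, 102.
4th diffs: 24, 24 (constant).
Newton forward-difference form: w_m = -6 + 18·C(m-1,1) + 48·C(m-1,2) + 54·C(m-1,3) + 24·C(m-1,4).
At m = 10: m-1 = 9, so w_{10} = -6 + 162 + 1728 + 4536 + 3024 = 9444.

9444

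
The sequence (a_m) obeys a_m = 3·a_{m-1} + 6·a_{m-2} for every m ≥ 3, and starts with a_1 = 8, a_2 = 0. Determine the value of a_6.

3024

a_3 = 48; a_4 = 144; a_5 = 720; a_6 = 3024.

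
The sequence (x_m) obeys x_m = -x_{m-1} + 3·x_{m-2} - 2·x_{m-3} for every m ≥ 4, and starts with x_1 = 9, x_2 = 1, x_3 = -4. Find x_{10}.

-599

Compute successive terms:
x_4 = -11, x_5 = -3, x_6 = -22, x_7 = 35, x_8 = -95, x_9 = 244, x_{10} = -599.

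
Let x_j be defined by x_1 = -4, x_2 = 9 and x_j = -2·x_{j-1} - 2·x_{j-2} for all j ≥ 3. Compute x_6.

-36

Compute successive terms:
x_3 = -10;  x_4 = 2;  x_5 = 16;  x_6 = -36.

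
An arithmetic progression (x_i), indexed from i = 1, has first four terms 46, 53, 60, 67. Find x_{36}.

291

Common difference d = 7.
x_i = 46 + (i - 1)·7.
x_{36} = 46 + 35·7 = 291.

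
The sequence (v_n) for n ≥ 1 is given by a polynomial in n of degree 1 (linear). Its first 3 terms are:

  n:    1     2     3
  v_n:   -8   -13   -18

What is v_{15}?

1st diffs: -5, -5 (constant).
So v_n = -5n - 3.
Evaluating at n = 15 gives v_{15} = -78.

-78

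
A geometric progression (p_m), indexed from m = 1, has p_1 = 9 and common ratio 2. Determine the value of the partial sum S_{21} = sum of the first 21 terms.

18874359

p_m = 9·2^(m-1).
S = 9·(2^21 - 1)/(2 - 1) = 9·(2097152 - 1)/(1) = 18874359.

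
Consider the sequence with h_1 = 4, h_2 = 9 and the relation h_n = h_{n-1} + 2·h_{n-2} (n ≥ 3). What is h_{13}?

Compute successive terms:
h_3 = 17; h_4 = 35; h_5 = 69; …; h_{10} = 2219; h_{11} = 4437; h_{12} = 8875; h_{13} = 17749.
(Characteristic roots are 2 and -1.)

17749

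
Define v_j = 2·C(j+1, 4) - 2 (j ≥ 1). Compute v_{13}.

C(14, 4) = 1001, so v_{13} = 2000.

2000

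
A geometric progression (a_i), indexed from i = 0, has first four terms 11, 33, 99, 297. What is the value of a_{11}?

Common ratio r = 3.
a_i = 11·3^(i-0).
a_{11} = 11·3^11 = 1948617.

1948617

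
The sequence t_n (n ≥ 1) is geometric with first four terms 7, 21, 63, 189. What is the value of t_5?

567

Common ratio r = 3.
t_n = 7·3^(n-1).
t_5 = 7·3^4 = 567.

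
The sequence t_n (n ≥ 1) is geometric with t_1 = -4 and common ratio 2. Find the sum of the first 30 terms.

t_n = (-4)·2^(n-1).
S = (-4)·(2^30 - 1)/(2 - 1) = (-4)·(1073741824 - 1)/(1) = -4294967292.

-4294967292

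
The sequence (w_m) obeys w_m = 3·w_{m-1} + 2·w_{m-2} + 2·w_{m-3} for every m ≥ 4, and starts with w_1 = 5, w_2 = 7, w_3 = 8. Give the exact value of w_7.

Applying the relation repeatedly:
w_4 = 48, w_5 = 174, w_6 = 634, w_7 = 2346.

2346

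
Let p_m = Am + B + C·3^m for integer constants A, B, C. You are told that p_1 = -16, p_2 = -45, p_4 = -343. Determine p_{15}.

Write the equations: A + B + 3C = -16; 2A + B + 9C = -45; 4A + B + 81C = -343.
Subtracting the first from the second: A + 6C = -29.
Subtracting the second from the third: 2A + 72C = -298.
Solving: C = -4, A = -5, then B = 1.
Therefore p_{15} = -75 + 1 + (-4)·14348907 = -57395702.

-57395702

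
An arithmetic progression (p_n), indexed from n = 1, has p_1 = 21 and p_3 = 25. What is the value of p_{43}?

Common difference d = (25 - 21) / (3 - 1) = 2.
p_n = 21 + (n - 1)·2.
p_{43} = 21 + 42·2 = 105.

105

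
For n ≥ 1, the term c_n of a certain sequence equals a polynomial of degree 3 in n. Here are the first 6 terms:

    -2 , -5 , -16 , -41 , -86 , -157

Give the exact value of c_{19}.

1st diffs: -3, -11, -25, -45, -71.
2nd diffs: -8, -14, -20, -26.
3rd diffs: -6, -6, -6 (constant).
Newton forward-difference form: c_n = -2 + (-3)·C(n-1,1) + (-8)·C(n-1,2) + (-6)·C(n-1,3).
At n = 19: n-1 = 18, so c_{19} = -2 - 54 - 1224 - 4896 = -6176.

-6176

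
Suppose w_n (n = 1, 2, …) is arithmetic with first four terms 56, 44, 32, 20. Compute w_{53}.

Common difference d = -12.
w_n = 56 + (n - 1)·(-12).
w_{53} = 56 + 52·(-12) = -568.

-568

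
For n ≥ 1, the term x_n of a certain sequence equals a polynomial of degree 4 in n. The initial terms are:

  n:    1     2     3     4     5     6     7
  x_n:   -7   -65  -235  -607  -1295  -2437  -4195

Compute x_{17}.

-108455

1st diffs: -58, -170, -372, -688, -1142, -1758.
2nd diffs: -112, -202, -316, -454, -616.
3rd diffs: -90, -114, -138, -162.
4th diffs: -24, -24, -24 (constant).
Newton forward-difference form: x_n = -7 + (-58)·C(n-1,1) + (-112)·C(n-1,2) + (-90)·C(n-1,3) + (-24)·C(n-1,4).
At n = 17: n-1 = 16, so x_{17} = -7 - 928 - 13440 - 50400 - 43680 = -108455.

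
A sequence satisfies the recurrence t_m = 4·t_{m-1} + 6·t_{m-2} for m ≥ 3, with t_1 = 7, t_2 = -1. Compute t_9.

Compute successive terms:
t_3 = 38  t_4 = 146  t_5 = 812  t_6 = 4124  t_7 = 21368  t_8 = 110216  t_9 = 569072.

569072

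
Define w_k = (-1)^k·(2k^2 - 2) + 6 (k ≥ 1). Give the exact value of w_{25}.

(-1)^25 = -1; 2k^2 - 2 at k=25 is 1248; so w_{25} = -1242.

-1242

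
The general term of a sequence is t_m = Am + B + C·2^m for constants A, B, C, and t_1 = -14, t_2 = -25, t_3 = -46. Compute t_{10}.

At m = 1, 2, 3: A + B + 2C = -14; 2A + B + 4C = -25; 3A + B + 8C = -46.
Subtracting the first from the second: A + 2C = -11.
Subtracting the second from the third: A + 4C = -21.
Solving: C = -5, A = -1, then B = -3.
So t_m = -1·m + (-3) + (-5)·2^m; at m=10 this is -5133.

-5133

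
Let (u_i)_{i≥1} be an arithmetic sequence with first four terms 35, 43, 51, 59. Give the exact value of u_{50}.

427

Common difference d = 8.
u_i = 35 + (i - 1)·8.
u_{50} = 35 + 49·8 = 427.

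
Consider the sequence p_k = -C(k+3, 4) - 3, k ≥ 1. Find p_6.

C(9, 4) = 126, so p_6 = -129.

-129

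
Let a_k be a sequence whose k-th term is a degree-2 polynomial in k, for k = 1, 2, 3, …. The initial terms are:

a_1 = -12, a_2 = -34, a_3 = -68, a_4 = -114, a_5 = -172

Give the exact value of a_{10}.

-642

1st diffs: -22, -34, -46, -58.
2nd diffs: -12, -12, -12 (constant).
Newton forward-difference form: a_k = -12 + (-22)·C(k-1,1) + (-12)·C(k-1,2).
At k = 10: k-1 = 9, so a_{10} = -12 - 198 - 432 = -642.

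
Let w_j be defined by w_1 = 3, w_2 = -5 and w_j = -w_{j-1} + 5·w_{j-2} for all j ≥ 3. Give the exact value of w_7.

1095

Iterate the recurrence:
w_3 = 20, w_4 = -45, w_5 = 145, w_6 = -370, w_7 = 1095.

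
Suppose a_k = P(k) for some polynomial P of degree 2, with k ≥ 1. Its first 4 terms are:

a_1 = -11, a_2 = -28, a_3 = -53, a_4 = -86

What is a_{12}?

-638

1st diffs: -17, -25, -33.
2nd diffs: -8, -8 (constant).
So a_k = -4k^2 - 5k - 2.
Evaluating at k = 12 gives a_{12} = -638.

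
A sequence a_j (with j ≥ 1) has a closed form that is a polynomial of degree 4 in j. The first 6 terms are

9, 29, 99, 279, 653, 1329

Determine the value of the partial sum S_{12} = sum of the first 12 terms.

61136

1st diffs: 20, 70, 180, 374, 676.
2nd diffs: 50, 110, 194, 302.
3rd diffs: 60, 84, 108.
4th diffs: 24, 24 (constant).
Newton forward-difference form: a_j = 9 + 20·C(j-1,1) + 50·C(j-1,2) + 60·C(j-1,3) + 24·C(j-1,4).
Continuing: …, 2439, 4139, 6609, 10053, …, a_{12} = 20799.
Summing j = 1..12 (12 terms) gives 61136.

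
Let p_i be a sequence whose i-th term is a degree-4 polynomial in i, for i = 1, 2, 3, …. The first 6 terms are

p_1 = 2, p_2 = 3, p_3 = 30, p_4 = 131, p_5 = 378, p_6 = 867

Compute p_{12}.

1st diffs: 1, 27, 101, 247, 489.
2nd diffs: 26, 74, 146, 242.
3rd diffs: 48, 72, 96.
4th diffs: 24, 24 (constant).
So p_i = i^4 - 2i^3 + 3.
Evaluating at i = 12 gives p_{12} = 17283.

17283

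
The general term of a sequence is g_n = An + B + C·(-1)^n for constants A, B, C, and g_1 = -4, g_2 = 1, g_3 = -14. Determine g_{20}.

-89

At n = 1, 2, 3: A + B - C = -4; 2A + B + C = 1; 3A + B - C = -14.
Subtracting the first from the second: A + 2C = 5.
Subtracting the second from the third: A - 2C = -15.
Solving: C = 5, A = -5, then B = 6.
Hence g_{20} = -5·20 + 6 + 5·1 = -89.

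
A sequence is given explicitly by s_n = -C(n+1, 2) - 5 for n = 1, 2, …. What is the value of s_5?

-20

C(6, 2) = 15, so s_5 = -20.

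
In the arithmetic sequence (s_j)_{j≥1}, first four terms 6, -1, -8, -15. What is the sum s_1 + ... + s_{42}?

-5775

Common difference d = -7.
s_j = 6 + (j - 1)·(-7).
s_{42} = -281; S = 42·(6 + (-281))/2 = -5775.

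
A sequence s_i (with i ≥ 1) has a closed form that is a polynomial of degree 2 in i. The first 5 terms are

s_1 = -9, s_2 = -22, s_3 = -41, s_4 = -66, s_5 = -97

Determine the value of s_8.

1st diffs: -13, -19, -25, -31.
2nd diffs: -6, -6, -6 (constant).
Newton forward-difference form: s_i = -9 + (-13)·C(i-1,1) + (-6)·C(i-1,2).
At i = 8: i-1 = 7, so s_8 = -9 - 91 - 126 = -226.

-226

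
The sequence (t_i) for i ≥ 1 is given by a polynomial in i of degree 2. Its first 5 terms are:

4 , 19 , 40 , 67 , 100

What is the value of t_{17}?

964

1st diffs: 15, 21, 27, 33.
2nd diffs: 6, 6, 6 (constant).
Newton forward-difference form: t_i = 4 + 15·C(i-1,1) + 6·C(i-1,2).
At i = 17: i-1 = 16, so t_{17} = 4 + 240 + 720 = 964.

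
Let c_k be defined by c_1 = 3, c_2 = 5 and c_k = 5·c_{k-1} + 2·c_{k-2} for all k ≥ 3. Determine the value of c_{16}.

Step forward from the initial values:
c_3 = 31; c_4 = 165; c_5 = 887; …; c_{13} = 615425367; c_{14} = 3306238205; c_{15} = 17762041759; c_{16} = 95422685205.

95422685205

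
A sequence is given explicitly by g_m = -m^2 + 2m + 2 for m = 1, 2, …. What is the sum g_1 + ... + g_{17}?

Over m = 1..17: Σm = 153, Σm² = 1785.
Total = (-1)·1785 + (2)·153 + (2)·17 = -1445.

-1445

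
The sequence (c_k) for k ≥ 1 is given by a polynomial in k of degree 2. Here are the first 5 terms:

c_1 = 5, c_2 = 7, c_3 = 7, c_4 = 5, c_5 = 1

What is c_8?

-23

1st diffs: 2, 0, -2, -4.
2nd diffs: -2, -2, -2 (constant).
Newton forward-difference form: c_k = 5 + 2·C(k-1,1) + (-2)·C(k-1,2).
At k = 8: k-1 = 7, so c_8 = 5 + 14 - 42 = -23.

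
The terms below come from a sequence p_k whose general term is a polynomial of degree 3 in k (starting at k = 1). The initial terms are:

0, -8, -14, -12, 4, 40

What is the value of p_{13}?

1356

1st diffs: -8, -6, 2, 16, 36.
2nd diffs: 2, 8, 14, 20.
3rd diffs: 6, 6, 6 (constant).
So p_k = k^3 - 5k^2 + 4.
Evaluating at k = 13 gives p_{13} = 1356.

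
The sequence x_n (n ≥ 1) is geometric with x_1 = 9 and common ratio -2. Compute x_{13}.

x_n = 9·(-2)^(n-1).
x_{13} = 9·(-2)^12 = 36864.

36864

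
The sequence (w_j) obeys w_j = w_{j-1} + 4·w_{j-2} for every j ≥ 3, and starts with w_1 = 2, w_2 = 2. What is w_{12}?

38610

Applying the relation repeatedly:
w_3 = 10;  w_4 = 18;  w_5 = 58;  w_6 = 130;  w_7 = 362;  w_8 = 882;  w_9 = 2330;  w_{10} = 5858;  w_{11} = 15178;  w_{12} = 38610.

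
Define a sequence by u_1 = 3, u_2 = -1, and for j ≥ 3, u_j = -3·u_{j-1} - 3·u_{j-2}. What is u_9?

Step forward from the initial values:
u_3 = -6  u_4 = 21  u_5 = -45  u_6 = 72  u_7 = -81  u_8 = 27  u_9 = 162.

162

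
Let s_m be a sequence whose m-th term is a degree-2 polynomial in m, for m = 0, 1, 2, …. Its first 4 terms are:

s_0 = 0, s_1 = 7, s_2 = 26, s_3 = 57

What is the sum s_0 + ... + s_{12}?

1st diffs: 7, 19, 31.
2nd diffs: 12, 12 (constant).
Newton forward-difference form: s_m = 7·C(m,1) + 12·C(m,2).
Continuing: …, 100, 155, 222, 301, …, s_{12} = 876.
Summing m = 0..12 (13 terms) gives 3978.

3978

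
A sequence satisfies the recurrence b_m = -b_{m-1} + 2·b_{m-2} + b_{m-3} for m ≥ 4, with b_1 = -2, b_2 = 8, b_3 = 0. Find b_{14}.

Iterate the recurrence:
b_4 = 14  b_5 = -6  b_6 = 34  …  b_{11} = -434  b_{12} = 870  b_{13} = -1458  b_{14} = 2764.

2764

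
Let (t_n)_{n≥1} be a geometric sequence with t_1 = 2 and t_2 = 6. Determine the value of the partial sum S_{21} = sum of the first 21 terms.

10460353202

Common ratio r = 3.
t_n = 2·3^(n-1).
S = 2·(3^21 - 1)/(3 - 1) = 2·(10460353203 - 1)/(2) = 10460353202.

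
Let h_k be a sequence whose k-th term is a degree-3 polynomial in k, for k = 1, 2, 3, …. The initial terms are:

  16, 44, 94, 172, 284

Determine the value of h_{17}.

6464

1st diffs: 28, 50, 78, 112.
2nd diffs: 22, 28, 34.
3rd diffs: 6, 6 (constant).
Newton forward-difference form: h_k = 16 + 28·C(k-1,1) + 22·C(k-1,2) + 6·C(k-1,3).
At k = 17: k-1 = 16, so h_{17} = 16 + 448 + 2640 + 3360 = 6464.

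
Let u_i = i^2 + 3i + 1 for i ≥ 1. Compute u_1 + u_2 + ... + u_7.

231

Over i = 1..7: Σi = 28, Σi² = 140.
Total = (1)·140 + (3)·28 + (1)·7 = 231.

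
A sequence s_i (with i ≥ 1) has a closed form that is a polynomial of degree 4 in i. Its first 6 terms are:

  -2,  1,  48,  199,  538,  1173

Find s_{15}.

1st diffs: 3, 47, 151, 339, 635.
2nd diffs: 44, 104, 188, 296.
3rd diffs: 60, 84, 108.
4th diffs: 24, 24 (constant).
Newton forward-difference form: s_i = -2 + 3·C(i-1,1) + 44·C(i-1,2) + 60·C(i-1,3) + 24·C(i-1,4).
At i = 15: i-1 = 14, so s_{15} = -2 + 42 + 4004 + 21840 + 24024 = 49908.

49908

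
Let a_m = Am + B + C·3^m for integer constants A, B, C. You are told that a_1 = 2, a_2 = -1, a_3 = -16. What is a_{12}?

-531403

Plug in m = 1, 2, 3: A + B + 3C = 2; 2A + B + 9C = -1; 3A + B + 27C = -16.
Subtracting the first from the second: A + 6C = -3.
Subtracting the second from the third: A + 18C = -15.
Solving: C = -1, A = 3, then B = 2.
So a_m = 3·m + 2 + (-1)·3^m; at m=12 this is -531403.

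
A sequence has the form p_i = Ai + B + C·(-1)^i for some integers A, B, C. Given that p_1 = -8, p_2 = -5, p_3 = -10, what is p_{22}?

The three given values yield: A + B - C = -8; 2A + B + C = -5; 3A + B - C = -10.
Subtracting the first from the second: A + 2C = 3.
Subtracting the second from the third: A - 2C = -5.
Solving: C = 2, A = -1, then B = -5.
Therefore p_{22} = -22 + (-5) + 2·1 = -25.

-25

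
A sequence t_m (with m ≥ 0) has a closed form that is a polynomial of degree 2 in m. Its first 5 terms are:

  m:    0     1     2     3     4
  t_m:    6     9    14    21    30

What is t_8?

86

1st diffs: 3, 5, 7, 9.
2nd diffs: 2, 2, 2 (constant).
So t_m = m^2 + 2m + 6.
Evaluating at m = 8 gives t_8 = 86.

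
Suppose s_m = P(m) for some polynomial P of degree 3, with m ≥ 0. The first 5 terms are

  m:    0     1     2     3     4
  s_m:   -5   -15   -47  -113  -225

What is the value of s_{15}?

1st diffs: -10, -32, -66, -112.
2nd diffs: -22, -34, -46.
3rd diffs: -12, -12 (constant).
Newton forward-difference form: s_m = -5 + (-10)·C(m,1) + (-22)·C(m,2) + (-12)·C(m,3).
At m = 15: m = 15, so s_{15} = -5 - 150 - 2310 - 5460 = -7925.

-7925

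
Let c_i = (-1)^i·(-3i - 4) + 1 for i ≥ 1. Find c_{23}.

74

(-1)^23 = -1; -3i - 4 at i=23 is -73; so c_{23} = 74.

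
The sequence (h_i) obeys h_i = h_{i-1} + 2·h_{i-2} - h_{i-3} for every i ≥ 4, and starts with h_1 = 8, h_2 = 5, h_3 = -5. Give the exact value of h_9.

-157

Applying the relation repeatedly:
h_4 = -3, h_5 = -18, h_6 = -19, h_7 = -52, h_8 = -72, h_9 = -157.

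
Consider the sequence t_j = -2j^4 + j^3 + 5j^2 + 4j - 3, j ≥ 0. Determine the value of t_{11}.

-27305

t_{11} = -2·11^4 + 1·11^3 + 5·11^2 + 4·11 - 3 = -27305.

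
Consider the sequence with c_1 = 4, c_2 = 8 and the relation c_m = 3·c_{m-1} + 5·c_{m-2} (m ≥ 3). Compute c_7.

12884

Iterate the recurrence:
c_3 = 44, c_4 = 172, c_5 = 736, c_6 = 3068, c_7 = 12884.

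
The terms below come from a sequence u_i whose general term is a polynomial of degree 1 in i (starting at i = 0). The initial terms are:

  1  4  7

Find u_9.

1st diffs: 3, 3 (constant).
So u_i = 3i + 1.
Evaluating at i = 9 gives u_9 = 28.

28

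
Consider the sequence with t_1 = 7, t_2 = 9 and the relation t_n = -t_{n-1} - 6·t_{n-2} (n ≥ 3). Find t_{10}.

Compute successive terms:
t_3 = -51  t_4 = -3  t_5 = 309  t_6 = -291  t_7 = -1563  t_8 = 3309  t_9 = 6069  t_{10} = -25923.

-25923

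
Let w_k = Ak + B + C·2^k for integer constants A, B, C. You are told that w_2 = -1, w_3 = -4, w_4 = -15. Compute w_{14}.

Plug in k = 2, 3, 4: 2A + B + 4C = -1; 3A + B + 8C = -4; 4A + B + 16C = -15.
Subtracting the first from the second: A + 4C = -3.
Subtracting the second from the third: A + 8C = -11.
Solving: C = -2, A = 5, then B = -3.
So w_k = 5·k + (-3) + (-2)·2^k; at k=14 this is -32701.

-32701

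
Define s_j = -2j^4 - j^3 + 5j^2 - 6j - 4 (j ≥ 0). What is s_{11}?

s_{11} = -2·11^4 - 1·11^3 + 5·11^2 - 6·11 - 4 = -30078.

-30078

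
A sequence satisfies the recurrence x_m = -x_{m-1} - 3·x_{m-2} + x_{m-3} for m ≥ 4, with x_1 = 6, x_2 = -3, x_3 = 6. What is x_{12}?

-1599

Applying the relation repeatedly:
x_4 = 9  x_5 = -30  x_6 = 9  x_7 = 90  x_8 = -147  x_9 = -114  x_{10} = 645  x_{11} = -450  x_{12} = -1599.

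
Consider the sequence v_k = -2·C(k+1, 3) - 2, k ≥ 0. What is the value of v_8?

-170

C(9, 3) = 84, so v_8 = -170.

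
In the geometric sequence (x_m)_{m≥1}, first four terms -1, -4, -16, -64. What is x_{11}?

Common ratio r = 4.
x_m = (-1)·4^(m-1).
x_{11} = (-1)·4^10 = -1048576.

-1048576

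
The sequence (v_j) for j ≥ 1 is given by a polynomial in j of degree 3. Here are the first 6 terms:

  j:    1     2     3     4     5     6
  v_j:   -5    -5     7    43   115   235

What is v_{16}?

1st diffs: 0, 12, 36, 72, 120.
2nd diffs: 12, 24, 36, 48.
3rd diffs: 12, 12, 12 (constant).
Newton forward-difference form: v_j = -5 + 12·C(j-1,2) + 12·C(j-1,3).
At j = 16: j-1 = 15, so v_{16} = -5 + 1260 + 5460 = 6715.

6715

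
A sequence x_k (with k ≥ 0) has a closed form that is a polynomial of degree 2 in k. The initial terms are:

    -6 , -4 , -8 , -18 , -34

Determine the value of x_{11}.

1st diffs: 2, -4, -10, -16.
2nd diffs: -6, -6, -6 (constant).
Newton forward-difference form: x_k = -6 + 2·C(k,1) + (-6)·C(k,2).
At k = 11: k = 11, so x_{11} = -6 + 22 - 330 = -314.

-314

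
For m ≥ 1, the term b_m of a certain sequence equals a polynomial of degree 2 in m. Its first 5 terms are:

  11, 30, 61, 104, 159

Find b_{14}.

1194

1st diffs: 19, 31, 43, 55.
2nd diffs: 12, 12, 12 (constant).
So b_m = 6m^2 + m + 4.
Evaluating at m = 14 gives b_{14} = 1194.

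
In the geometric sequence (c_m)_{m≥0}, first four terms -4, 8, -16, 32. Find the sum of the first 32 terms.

Common ratio r = -2.
c_m = (-4)·(-2)^(m-0).
S = (-4)·((-2)^32 - 1)/(-2 - 1) = (-4)·(4294967296 - 1)/(-3) = 5726623060.

5726623060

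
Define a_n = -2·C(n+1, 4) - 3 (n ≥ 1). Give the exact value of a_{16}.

-4763

C(17, 4) = 2380, so a_{16} = -4763.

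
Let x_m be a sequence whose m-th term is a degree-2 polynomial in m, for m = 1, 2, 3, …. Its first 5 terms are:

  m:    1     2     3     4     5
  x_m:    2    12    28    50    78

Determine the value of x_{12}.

1st diffs: 10, 16, 22, 28.
2nd diffs: 6, 6, 6 (constant).
So x_m = 3m^2 + m - 2.
Evaluating at m = 12 gives x_{12} = 442.

442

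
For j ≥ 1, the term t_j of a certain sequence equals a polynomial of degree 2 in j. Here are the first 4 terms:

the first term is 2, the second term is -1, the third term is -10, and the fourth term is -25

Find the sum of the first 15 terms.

-3015

1st diffs: -3, -9, -15.
2nd diffs: -6, -6 (constant).
So t_j = -3j^2 + 6j - 1.
Continuing: …, -46, -73, -106, -145, …, t_{15} = -586.
Summing j = 1..15 (15 terms) gives -3015.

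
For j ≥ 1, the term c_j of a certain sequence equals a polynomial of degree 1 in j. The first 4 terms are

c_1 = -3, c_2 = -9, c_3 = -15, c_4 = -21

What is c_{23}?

-135

1st diffs: -6, -6, -6 (constant).
So c_j = -6j + 3.
Evaluating at j = 23 gives c_{23} = -135.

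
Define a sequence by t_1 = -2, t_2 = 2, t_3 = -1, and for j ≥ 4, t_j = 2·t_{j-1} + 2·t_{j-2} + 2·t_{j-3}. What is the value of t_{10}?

Iterate the recurrence:
t_4 = -2, t_5 = -2, t_6 = -10, t_7 = -28, t_8 = -80, t_9 = -236, t_{10} = -688.

-688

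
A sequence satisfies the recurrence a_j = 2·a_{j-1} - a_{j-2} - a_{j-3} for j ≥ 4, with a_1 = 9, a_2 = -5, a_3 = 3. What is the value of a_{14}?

58

a_4 = 2  a_5 = 6  a_6 = 7  …  a_{11} = -54  a_{12} = -58  a_{13} = -27  a_{14} = 58.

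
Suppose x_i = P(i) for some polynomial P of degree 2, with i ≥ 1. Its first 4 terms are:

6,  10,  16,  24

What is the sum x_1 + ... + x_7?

196

1st diffs: 4, 6, 8.
2nd diffs: 2, 2 (constant).
Newton forward-difference form: x_i = 6 + 4·C(i-1,1) + 2·C(i-1,2).
Continuing: 34, 46, 60.
Summing i = 1..7 (7 terms) gives 196.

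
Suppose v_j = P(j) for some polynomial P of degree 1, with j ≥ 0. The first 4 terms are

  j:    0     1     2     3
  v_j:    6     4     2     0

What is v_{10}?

-14

1st diffs: -2, -2, -2 (constant).
So v_j = -2j + 6.
Evaluating at j = 10 gives v_{10} = -14.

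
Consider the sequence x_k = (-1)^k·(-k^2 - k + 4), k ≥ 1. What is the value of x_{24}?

-596

(-1)^24 = 1; -k^2 - k + 4 at k=24 is -596; so x_{24} = -596.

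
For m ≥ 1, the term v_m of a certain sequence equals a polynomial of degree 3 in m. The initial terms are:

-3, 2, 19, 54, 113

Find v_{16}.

4062

1st diffs: 5, 17, 35, 59.
2nd diffs: 12, 18, 24.
3rd diffs: 6, 6 (constant).
So v_m = m^3 - 2m - 2.
Evaluating at m = 16 gives v_{16} = 4062.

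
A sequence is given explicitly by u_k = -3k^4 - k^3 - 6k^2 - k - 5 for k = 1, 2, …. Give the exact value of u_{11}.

-45996

u_{11} = -3·11^4 - 1·11^3 - 6·11^2 - 1·11 - 5 = -45996.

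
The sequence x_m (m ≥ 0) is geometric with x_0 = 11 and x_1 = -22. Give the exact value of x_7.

-1408

Common ratio r = -2.
x_m = 11·(-2)^(m-0).
x_7 = 11·(-2)^7 = -1408.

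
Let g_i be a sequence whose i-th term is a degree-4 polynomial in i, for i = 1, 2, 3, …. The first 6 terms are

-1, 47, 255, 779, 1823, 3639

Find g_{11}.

36479

1st diffs: 48, 208, 524, 1044, 1816.
2nd diffs: 160, 316, 520, 772.
3rd diffs: 156, 204, 252.
4th diffs: 48, 48 (constant).
Newton forward-difference form: g_i = -1 + 48·C(i-1,1) + 160·C(i-1,2) + 156·C(i-1,3) + 48·C(i-1,4).
At i = 11: i-1 = 10, so g_{11} = -1 + 480 + 7200 + 18720 + 10080 = 36479.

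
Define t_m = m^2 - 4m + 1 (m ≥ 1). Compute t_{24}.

481

t_{24} = 1·24^2 - 4·24 + 1 = 481.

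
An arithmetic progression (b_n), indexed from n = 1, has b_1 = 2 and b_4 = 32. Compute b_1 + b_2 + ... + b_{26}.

3302

Common difference d = (32 - 2) / (4 - 1) = 10.
b_n = 2 + (n - 1)·10.
b_{26} = 252; S = 26·(2 + 252)/2 = 3302.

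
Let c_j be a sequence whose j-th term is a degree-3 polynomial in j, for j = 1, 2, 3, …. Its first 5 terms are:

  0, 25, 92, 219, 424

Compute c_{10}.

1st diffs: 25, 67, 127, 205.
2nd diffs: 42, 60, 78.
3rd diffs: 18, 18 (constant).
Newton forward-difference form: c_j = 25·C(j-1,1) + 42·C(j-1,2) + 18·C(j-1,3).
At j = 10: j-1 = 9, so c_{10} = 225 + 1512 + 1512 = 3249.

3249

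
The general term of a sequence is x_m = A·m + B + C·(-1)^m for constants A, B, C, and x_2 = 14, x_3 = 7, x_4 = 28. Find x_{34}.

238

The three given values yield: 2A + B + C = 14; 3A + B - C = 7; 4A + B + C = 28.
Subtracting the first from the second: A - 2C = -7.
Subtracting the second from the third: A + 2C = 21.
Solving: C = 7, A = 7, then B = -7.
Therefore x_{34} = 238 + (-7) + 7·1 = 238.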